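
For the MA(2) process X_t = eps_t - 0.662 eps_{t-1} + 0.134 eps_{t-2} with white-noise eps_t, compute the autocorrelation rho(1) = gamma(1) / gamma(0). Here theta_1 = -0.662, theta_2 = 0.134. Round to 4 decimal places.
\rho(1) = -0.5155

For an MA(q) process with theta_0 = 1, the autocovariance is
  gamma(k) = sigma^2 * sum_{i=0..q-k} theta_i * theta_{i+k},
and rho(k) = gamma(k) / gamma(0). Sigma^2 cancels.
  numerator   = (1)*(-0.662) + (-0.662)*(0.134) = -0.750708.
  denominator = (1)^2 + (-0.662)^2 + (0.134)^2 = 1.4562.
  rho(1) = -0.750708 / 1.4562 = -0.5155.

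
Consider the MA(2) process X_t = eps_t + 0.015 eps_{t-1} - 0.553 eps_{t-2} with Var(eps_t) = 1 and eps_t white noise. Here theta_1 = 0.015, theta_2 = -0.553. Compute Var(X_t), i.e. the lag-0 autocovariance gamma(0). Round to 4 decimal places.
\gamma(0) = 1.3060

For an MA(q) process X_t = eps_t + sum_i theta_i eps_{t-i} with
Var(eps_t) = sigma^2, the variance is
  gamma(0) = sigma^2 * (1 + sum_i theta_i^2).
  sum_i theta_i^2 = (0.015)^2 + (-0.553)^2 = 0.000225 + 0.305809 = 0.306034.
  gamma(0) = 1 * (1 + 0.306034) = 1 * 1.306034 = 1.306034, which rounds to 1.3060.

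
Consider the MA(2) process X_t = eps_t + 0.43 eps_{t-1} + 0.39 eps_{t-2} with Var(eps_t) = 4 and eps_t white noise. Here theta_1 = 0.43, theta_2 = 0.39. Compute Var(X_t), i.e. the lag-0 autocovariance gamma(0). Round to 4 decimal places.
\gamma(0) = 5.3480

For an MA(q) process X_t = eps_t + sum_i theta_i eps_{t-i} with
Var(eps_t) = sigma^2, the variance is
  gamma(0) = sigma^2 * (1 + sum_i theta_i^2).
  sum_i theta_i^2 = (0.43)^2 + (0.39)^2 = 0.1849 + 0.1521 = 0.337.
  gamma(0) = 4 * (1 + 0.337) = 4 * 1.337 = 5.348, which rounds to 5.3480.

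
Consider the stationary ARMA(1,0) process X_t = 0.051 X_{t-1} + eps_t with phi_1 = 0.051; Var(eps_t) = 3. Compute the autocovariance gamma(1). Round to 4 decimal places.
\gamma(1) = 0.1534

Multiply the model equation by X_{t-k} and take expectations. With theta_0 = psi_0 = 1 and psi_j the MA(infinity) weights, this gives
  gamma(k) - sum_i phi_i gamma(k-i) = c_k,
  c_k = sigma^2 * sum_{j=k..q} theta_j psi_{j-k}   (c_k = 0 for k > q),
using gamma(-m) = gamma(m).
Pure AR (q = 0): c_0 = sigma^2 = 3, c_k = 0 for k >= 1.
Equations for k = 0 and k = 1 (AR order 1):
  gamma(0) = phi_1 gamma(1) + c_0
  gamma(1) = phi_1 gamma(0) + c_1
Substituting the second into the first: gamma(0) (1 - phi_1^2) = c_0 + phi_1 c_1, so
  gamma(0) = c_0 / (1 - phi_1^2) = 3 / (1 - (0.051)^2) = 3 / 0.997399 = 3.007823.
  gamma(1) = phi_1 gamma(0) = (0.051)(3.007823) = 0.153399.
Therefore gamma(1) = 0.1534 (to 4 decimal places).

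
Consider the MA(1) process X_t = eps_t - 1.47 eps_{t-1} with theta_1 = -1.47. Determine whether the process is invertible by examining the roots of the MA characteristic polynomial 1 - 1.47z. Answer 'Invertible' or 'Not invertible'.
\text{Not invertible}

The MA(q) characteristic polynomial is P(z) = 1 - 1.47z.
Invertibility requires all roots to lie outside the unit circle, i.e. |z| > 1 for every root.
This is linear in z: 1 + (-1.47) z = 0  =>  z = -1/(-1.47) = 0.680272,  |z| = 0.680272.
Moduli of all roots: 0.6803.
All moduli strictly greater than 1? No.
Verdict: Not invertible.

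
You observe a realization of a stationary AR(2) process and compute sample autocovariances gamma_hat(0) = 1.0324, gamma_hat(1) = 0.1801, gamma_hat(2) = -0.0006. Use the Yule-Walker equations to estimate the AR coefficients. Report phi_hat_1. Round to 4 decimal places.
\hat\phi_{1} = 0.1800

The Yule-Walker equations for an AR(p) process read, in matrix form,
  Gamma_p phi = r_p,   with   (Gamma_p)_{ij} = gamma(|i - j|),
                       (r_p)_i = gamma(i),   i,j = 1..p.
Substitute the sample gammas (Toeplitz matrix and right-hand side of size 2):
  Gamma_p = [[1.0324, 0.1801], [0.1801, 1.0324]]
  r_p     = [0.1801, -0.0006]
Written out:
  1.0324 phi_1 + 0.1801 phi_2 = 0.1801
  0.1801 phi_1 + 1.0324 phi_2 = -0.0006
Solve by Cramer's rule:
  det = gamma(0)^2 - gamma(1)^2 = (1.0324)^2 - (0.1801)^2 = 1.06584976 - 0.03243601 = 1.03341375
  phi_hat_1 = [gamma(1) gamma(0) - gamma(1) gamma(2)] / det = [(0.1801)(1.0324) - (0.1801)(-0.0006)] / 1.03341375 = 0.1860433 / 1.03341375 = 0.18
  phi_hat_2 = [gamma(0) gamma(2) - gamma(1)^2] / det = [(1.0324)(-0.0006) - (0.1801)^2] / 1.03341375 = -0.03305545 / 1.03341375 = -0.032
So phi_hat = [0.1800, -0.0320].
Therefore phi_hat_1 = 0.1800.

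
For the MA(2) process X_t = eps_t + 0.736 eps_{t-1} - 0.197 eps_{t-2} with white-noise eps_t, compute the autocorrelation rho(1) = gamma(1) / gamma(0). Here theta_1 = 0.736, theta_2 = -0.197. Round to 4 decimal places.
\rho(1) = 0.3739

For an MA(q) process with theta_0 = 1, the autocovariance is
  gamma(k) = sigma^2 * sum_{i=0..q-k} theta_i * theta_{i+k},
and rho(k) = gamma(k) / gamma(0). Sigma^2 cancels.
  numerator   = (1)*(0.736) + (0.736)*(-0.197) = 0.591008.
  denominator = (1)^2 + (0.736)^2 + (-0.197)^2 = 1.580505.
  rho(1) = 0.591008 / 1.580505 = 0.3739.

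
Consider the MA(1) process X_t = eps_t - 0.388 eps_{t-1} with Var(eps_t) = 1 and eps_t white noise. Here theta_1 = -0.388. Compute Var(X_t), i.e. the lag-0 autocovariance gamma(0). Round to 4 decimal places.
\gamma(0) = 1.1505

For an MA(q) process X_t = eps_t + sum_i theta_i eps_{t-i} with
Var(eps_t) = sigma^2, the variance is
  gamma(0) = sigma^2 * (1 + sum_i theta_i^2).
  sum_i theta_i^2 = (-0.388)^2 = 0.150544.
  gamma(0) = 1 * (1 + 0.150544) = 1 * 1.150544 = 1.150544, which rounds to 1.1505.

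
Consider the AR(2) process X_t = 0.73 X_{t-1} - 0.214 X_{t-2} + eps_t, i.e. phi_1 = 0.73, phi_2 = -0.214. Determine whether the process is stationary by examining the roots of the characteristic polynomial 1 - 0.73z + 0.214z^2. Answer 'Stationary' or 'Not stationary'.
\text{Stationary}

The AR(p) characteristic polynomial is P(z) = 1 - 0.73z + 0.214z^2.
Stationarity requires all roots to lie outside the unit circle, i.e. |z| > 1 for every root.
Set 1 + (-0.73) z + (0.214) z^2 = 0, i.e. a z^2 + b z + c = 0 with a = 0.214, b = -0.73, c = 1.
Discriminant D = b^2 - 4ac = (-0.73)^2 - 4*(0.214)*1 = 0.5329 - (0.856) = -0.3231.
D < 0, so the roots are the complex-conjugate pair z = (-b +/- i sqrt(-D)) / (2a) = 1.7056 +/- 1.3281i.
For a conjugate pair |z|^2 = z * conj(z) = (product of roots) = c/a = 1/(0.214) = 4.672897, so |z| = sqrt(4.672897) = 2.1617 for both roots.
Moduli of all roots: 2.1617, 2.1617.
All moduli strictly greater than 1? Yes.
Verdict: Stationary.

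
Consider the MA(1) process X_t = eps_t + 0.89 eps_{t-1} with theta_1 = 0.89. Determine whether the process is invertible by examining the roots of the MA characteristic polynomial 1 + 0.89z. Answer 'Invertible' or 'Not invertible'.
\text{Invertible}

The MA(q) characteristic polynomial is P(z) = 1 + 0.89z.
Invertibility requires all roots to lie outside the unit circle, i.e. |z| > 1 for every root.
This is linear in z: 1 + (0.89) z = 0  =>  z = -1/(0.89) = -1.123596,  |z| = 1.123596.
Moduli of all roots: 1.1236.
All moduli strictly greater than 1? Yes.
Verdict: Invertible.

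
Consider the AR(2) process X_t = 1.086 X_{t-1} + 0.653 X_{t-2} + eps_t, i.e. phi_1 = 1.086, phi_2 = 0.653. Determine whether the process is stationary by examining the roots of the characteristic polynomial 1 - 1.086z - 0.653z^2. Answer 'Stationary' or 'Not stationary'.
\text{Not stationary}

The AR(p) characteristic polynomial is P(z) = 1 - 1.086z - 0.653z^2.
Stationarity requires all roots to lie outside the unit circle, i.e. |z| > 1 for every root.
Set 1 + (-1.086) z + (-0.653) z^2 = 0, i.e. a z^2 + b z + c = 0 with a = -0.653, b = -1.086, c = 1.
Discriminant D = b^2 - 4ac = (-1.086)^2 - 4*(-0.653)*1 = 1.179396 - (-2.612) = 3.791396.
D >= 0, so the roots are real: z = (-b +/- sqrt(D)) / (2a) = (1.086 +/- 1.947151) / (-1.306).
  z_1 = (1.086 + 1.947151) / (-1.306) = -2.3225,   |z_1| = 2.3225.
  z_2 = (1.086 - 1.947151) / (-1.306) = 0.6594,   |z_2| = 0.6594.
Moduli of all roots: 2.3225, 0.6594.
All moduli strictly greater than 1? No.
Verdict: Not stationary.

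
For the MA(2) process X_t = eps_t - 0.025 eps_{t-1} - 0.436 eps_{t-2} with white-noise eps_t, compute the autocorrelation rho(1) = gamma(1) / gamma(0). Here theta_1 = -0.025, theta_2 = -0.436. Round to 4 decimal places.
\rho(1) = -0.0118

For an MA(q) process with theta_0 = 1, the autocovariance is
  gamma(k) = sigma^2 * sum_{i=0..q-k} theta_i * theta_{i+k},
and rho(k) = gamma(k) / gamma(0). Sigma^2 cancels.
  numerator   = (1)*(-0.025) + (-0.025)*(-0.436) = -0.0141.
  denominator = (1)^2 + (-0.025)^2 + (-0.436)^2 = 1.190721.
  rho(1) = -0.0141 / 1.190721 = -0.0118.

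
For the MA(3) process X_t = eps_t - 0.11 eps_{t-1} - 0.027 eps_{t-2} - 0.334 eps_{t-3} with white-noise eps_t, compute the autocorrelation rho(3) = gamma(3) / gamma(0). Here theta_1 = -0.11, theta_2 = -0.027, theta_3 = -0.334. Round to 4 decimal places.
\rho(3) = -0.2971

For an MA(q) process with theta_0 = 1, the autocovariance is
  gamma(k) = sigma^2 * sum_{i=0..q-k} theta_i * theta_{i+k},
and rho(k) = gamma(k) / gamma(0). Sigma^2 cancels.
  numerator   = (1)*(-0.334) = -0.334.
  denominator = (1)^2 + (-0.11)^2 + (-0.027)^2 + (-0.334)^2 = 1.124385.
  rho(3) = -0.334 / 1.124385 = -0.2971.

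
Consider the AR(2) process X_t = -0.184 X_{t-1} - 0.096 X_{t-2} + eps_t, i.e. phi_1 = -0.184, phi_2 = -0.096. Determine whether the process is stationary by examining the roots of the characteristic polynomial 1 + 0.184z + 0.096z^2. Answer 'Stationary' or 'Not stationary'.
\text{Stationary}

The AR(p) characteristic polynomial is P(z) = 1 + 0.184z + 0.096z^2.
Stationarity requires all roots to lie outside the unit circle, i.e. |z| > 1 for every root.
Set 1 + (0.184) z + (0.096) z^2 = 0, i.e. a z^2 + b z + c = 0 with a = 0.096, b = 0.184, c = 1.
Discriminant D = b^2 - 4ac = (0.184)^2 - 4*(0.096)*1 = 0.033856 - (0.384) = -0.350144.
D < 0, so the roots are the complex-conjugate pair z = (-b +/- i sqrt(-D)) / (2a) = -0.9583 +/- 3.0819i.
For a conjugate pair |z|^2 = z * conj(z) = (product of roots) = c/a = 1/(0.096) = 10.416667, so |z| = sqrt(10.416667) = 3.2275 for both roots.
Moduli of all roots: 3.2275, 3.2275.
All moduli strictly greater than 1? Yes.
Verdict: Stationary.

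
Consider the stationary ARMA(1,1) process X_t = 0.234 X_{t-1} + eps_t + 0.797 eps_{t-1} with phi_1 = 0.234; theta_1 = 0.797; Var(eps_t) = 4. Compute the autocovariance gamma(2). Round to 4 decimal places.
\gamma(2) = 1.2113

Multiply the model equation by X_{t-k} and take expectations. With theta_0 = psi_0 = 1 and psi_j the MA(infinity) weights, this gives
  gamma(k) - sum_i phi_i gamma(k-i) = c_k,
  c_k = sigma^2 * sum_{j=k..q} theta_j psi_{j-k}   (c_k = 0 for k > q),
using gamma(-m) = gamma(m).
psi-weights needed (psi_j = theta_j + sum_i phi_i psi_{j-i}):
  psi_1 = theta_1 + phi_1 = 0.797 + (0.234) = 1.031
Right-hand sides:
  c_0 = sigma^2 (1 + theta_1 psi_1) = 4 * (1 + (0.797)(1.031)) = 4 * 1.821707 = 7.286828
  c_1 = sigma^2 theta_1 = 4 * (0.797) = 3.188
  c_2 = 0
Equations for k = 0 and k = 1 (AR order 1):
  gamma(0) = phi_1 gamma(1) + c_0
  gamma(1) = phi_1 gamma(0) + c_1
Substituting the second into the first: gamma(0) (1 - phi_1^2) = c_0 + phi_1 c_1, so
  gamma(0) = (c_0 + phi_1 c_1) / (1 - phi_1^2) = (7.286828 + (0.234)(3.188)) / (1 - (0.234)^2) = 8.03282 / 0.945244 = 8.498144.
  gamma(1) = phi_1 gamma(0) + c_1 = (0.234)(8.498144) + (3.188) = 5.176566.
For k = 2 (> q): gamma(2) = phi_1 gamma(1) = (0.234)(5.176566) = 1.211316.
Therefore gamma(2) = 1.2113 (to 4 decimal places).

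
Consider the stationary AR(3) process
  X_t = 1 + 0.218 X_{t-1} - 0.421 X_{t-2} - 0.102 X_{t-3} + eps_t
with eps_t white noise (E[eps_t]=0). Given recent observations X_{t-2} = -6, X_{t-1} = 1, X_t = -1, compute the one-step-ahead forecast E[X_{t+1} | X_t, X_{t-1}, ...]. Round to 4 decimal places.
E[X_{t+1} \mid \mathcal F_t] = 0.9730

For an AR(p) model X_t = c + sum_i phi_i X_{t-i} + eps_t, the
one-step-ahead conditional mean is
  E[X_{t+1} | X_t, ...] = c + sum_i phi_i X_{t+1-i}.
Substitute known values:
  E[X_{t+1} | ...] = 1 + (0.218) * (-1) + (-0.421) * (1) + (-0.102) * (-6)
                   = 0.9730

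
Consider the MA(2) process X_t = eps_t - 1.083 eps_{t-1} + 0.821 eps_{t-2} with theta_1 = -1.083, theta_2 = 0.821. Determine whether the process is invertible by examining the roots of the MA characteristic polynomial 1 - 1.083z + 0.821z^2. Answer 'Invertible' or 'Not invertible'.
\text{Invertible}

The MA(q) characteristic polynomial is P(z) = 1 - 1.083z + 0.821z^2.
Invertibility requires all roots to lie outside the unit circle, i.e. |z| > 1 for every root.
Set 1 + (-1.083) z + (0.821) z^2 = 0, i.e. a z^2 + b z + c = 0 with a = 0.821, b = -1.083, c = 1.
Discriminant D = b^2 - 4ac = (-1.083)^2 - 4*(0.821)*1 = 1.172889 - (3.284) = -2.111111.
D < 0, so the roots are the complex-conjugate pair z = (-b +/- i sqrt(-D)) / (2a) = 0.6596 +/- 0.8849i.
For a conjugate pair |z|^2 = z * conj(z) = (product of roots) = c/a = 1/(0.821) = 1.218027, so |z| = sqrt(1.218027) = 1.1036 for both roots.
Moduli of all roots: 1.1036, 1.1036.
All moduli strictly greater than 1? Yes.
Verdict: Invertible.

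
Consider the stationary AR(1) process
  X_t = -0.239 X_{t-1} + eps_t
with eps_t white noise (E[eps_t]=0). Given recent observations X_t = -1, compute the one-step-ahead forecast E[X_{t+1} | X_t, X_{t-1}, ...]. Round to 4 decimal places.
E[X_{t+1} \mid \mathcal F_t] = 0.2390

For an AR(p) model X_t = c + sum_i phi_i X_{t-i} + eps_t, the
one-step-ahead conditional mean is
  E[X_{t+1} | X_t, ...] = c + sum_i phi_i X_{t+1-i}.
Substitute known values:
  E[X_{t+1} | ...] = (-0.239) * (-1)
                   = 0.2390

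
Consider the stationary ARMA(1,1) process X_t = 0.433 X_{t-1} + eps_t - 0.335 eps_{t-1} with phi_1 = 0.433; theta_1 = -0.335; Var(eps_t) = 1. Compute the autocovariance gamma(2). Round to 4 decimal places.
\gamma(2) = 0.0447

Multiply the model equation by X_{t-k} and take expectations. With theta_0 = psi_0 = 1 and psi_j the MA(infinity) weights, this gives
  gamma(k) - sum_i phi_i gamma(k-i) = c_k,
  c_k = sigma^2 * sum_{j=k..q} theta_j psi_{j-k}   (c_k = 0 for k > q),
using gamma(-m) = gamma(m).
psi-weights needed (psi_j = theta_j + sum_i phi_i psi_{j-i}):
  psi_1 = theta_1 + phi_1 = -0.335 + (0.433) = 0.098
Right-hand sides:
  c_0 = sigma^2 (1 + theta_1 psi_1) = 1 * (1 + (-0.335)(0.098)) = 1 * 0.96717 = 0.96717
  c_1 = sigma^2 theta_1 = 1 * (-0.335) = -0.335
  c_2 = 0
Equations for k = 0 and k = 1 (AR order 1):
  gamma(0) = phi_1 gamma(1) + c_0
  gamma(1) = phi_1 gamma(0) + c_1
Substituting the second into the first: gamma(0) (1 - phi_1^2) = c_0 + phi_1 c_1, so
  gamma(0) = (c_0 + phi_1 c_1) / (1 - phi_1^2) = (0.96717 + (0.433)(-0.335)) / (1 - (0.433)^2) = 0.822115 / 0.812511 = 1.01182.
  gamma(1) = phi_1 gamma(0) + c_1 = (0.433)(1.01182) + (-0.335) = 0.103118.
For k = 2 (> q): gamma(2) = phi_1 gamma(1) = (0.433)(0.103118) = 0.04465.
Therefore gamma(2) = 0.0447 (to 4 decimal places).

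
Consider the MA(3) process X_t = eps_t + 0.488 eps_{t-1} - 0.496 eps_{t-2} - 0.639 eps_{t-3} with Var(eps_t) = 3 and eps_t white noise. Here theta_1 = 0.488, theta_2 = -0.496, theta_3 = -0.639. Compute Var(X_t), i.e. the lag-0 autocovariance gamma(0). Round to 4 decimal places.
\gamma(0) = 5.6774

For an MA(q) process X_t = eps_t + sum_i theta_i eps_{t-i} with
Var(eps_t) = sigma^2, the variance is
  gamma(0) = sigma^2 * (1 + sum_i theta_i^2).
  sum_i theta_i^2 = (0.488)^2 + (-0.496)^2 + (-0.639)^2 = 0.238144 + 0.246016 + 0.408321 = 0.892481.
  gamma(0) = 3 * (1 + 0.892481) = 3 * 1.892481 = 5.677443, which rounds to 5.6774.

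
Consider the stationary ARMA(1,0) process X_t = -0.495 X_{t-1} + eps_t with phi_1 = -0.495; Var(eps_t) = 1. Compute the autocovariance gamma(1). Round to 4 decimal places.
\gamma(1) = -0.6557

Multiply the model equation by X_{t-k} and take expectations. With theta_0 = psi_0 = 1 and psi_j the MA(infinity) weights, this gives
  gamma(k) - sum_i phi_i gamma(k-i) = c_k,
  c_k = sigma^2 * sum_{j=k..q} theta_j psi_{j-k}   (c_k = 0 for k > q),
using gamma(-m) = gamma(m).
Pure AR (q = 0): c_0 = sigma^2 = 1, c_k = 0 for k >= 1.
Equations for k = 0 and k = 1 (AR order 1):
  gamma(0) = phi_1 gamma(1) + c_0
  gamma(1) = phi_1 gamma(0) + c_1
Substituting the second into the first: gamma(0) (1 - phi_1^2) = c_0 + phi_1 c_1, so
  gamma(0) = c_0 / (1 - phi_1^2) = 1 / (1 - (-0.495)^2) = 1 / 0.754975 = 1.324547.
  gamma(1) = phi_1 gamma(0) = (-0.495)(1.324547) = -0.655651.
Therefore gamma(1) = -0.6557 (to 4 decimal places).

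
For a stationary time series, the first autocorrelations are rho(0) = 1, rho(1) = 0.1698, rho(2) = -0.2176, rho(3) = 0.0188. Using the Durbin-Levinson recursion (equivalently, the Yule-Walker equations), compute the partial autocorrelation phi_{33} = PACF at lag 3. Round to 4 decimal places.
\phi_{33} = 0.1191

The PACF at lag k is phi_{kk}, the last component of the solution
to the Yule-Walker system G_k phi = r_k where
  (G_k)_{ij} = rho(|i - j|), (r_k)_i = rho(i), i,j = 1..k.
Equivalently, Durbin-Levinson gives phi_{kk} iteratively:
  phi_{11} = rho(1)
  phi_{kk} = [rho(k) - sum_{j=1..k-1} phi_{k-1,j} rho(k-j)]
            / [1 - sum_{j=1..k-1} phi_{k-1,j} rho(j)],
  phi_{k,j} = phi_{k-1,j} - phi_{kk} phi_{k-1,k-j},  j = 1..k-1.
Step k = 1:
  phi_11 = rho(1) = 0.1698.
Step k = 2:
  phi_22 = [rho(2) - phi_11 rho(1)] / [1 - phi_11 rho(1)] = [-0.2176 - (0.1698)(0.1698)] / [1 - (0.1698)(0.1698)]
         = -0.24643204 / 0.97116796 = -0.253748.
  Update: phi_21 = phi_11 - phi_22 phi_11 = 0.1698 - (-0.253748)(0.1698) = 0.212886.
Step k = 3:
  phi_33 = [rho(3) - phi_21 rho(2) - phi_22 rho(1)] / [1 - phi_21 rho(1) - phi_22 rho(2)]
    numerator   = 0.0188 - (0.212886)(-0.2176) - (-0.253748)(0.1698) = 0.10821052
    denominator = 1 - (0.212886)(0.1698) - (-0.253748)(-0.2176) = 0.90863629
  phi_33 = 0.10821052 / 0.90863629 = 0.1191.
Therefore phi_{33} = 0.1191.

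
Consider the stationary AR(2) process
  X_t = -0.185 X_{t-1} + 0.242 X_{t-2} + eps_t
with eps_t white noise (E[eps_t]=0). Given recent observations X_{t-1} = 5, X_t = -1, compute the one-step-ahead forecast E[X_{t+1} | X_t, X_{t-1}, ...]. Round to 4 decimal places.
E[X_{t+1} \mid \mathcal F_t] = 1.3950

For an AR(p) model X_t = c + sum_i phi_i X_{t-i} + eps_t, the
one-step-ahead conditional mean is
  E[X_{t+1} | X_t, ...] = c + sum_i phi_i X_{t+1-i}.
Substitute known values:
  E[X_{t+1} | ...] = (-0.185) * (-1) + (0.242) * (5)
                   = 1.3950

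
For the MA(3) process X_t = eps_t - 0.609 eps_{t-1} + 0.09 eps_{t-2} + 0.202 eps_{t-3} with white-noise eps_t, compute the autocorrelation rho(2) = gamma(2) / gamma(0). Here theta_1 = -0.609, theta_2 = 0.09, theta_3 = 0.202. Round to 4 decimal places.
\rho(2) = -0.0233

For an MA(q) process with theta_0 = 1, the autocovariance is
  gamma(k) = sigma^2 * sum_{i=0..q-k} theta_i * theta_{i+k},
and rho(k) = gamma(k) / gamma(0). Sigma^2 cancels.
  numerator   = (1)*(0.09) + (-0.609)*(0.202) = -0.033018.
  denominator = (1)^2 + (-0.609)^2 + (0.09)^2 + (0.202)^2 = 1.419785.
  rho(2) = -0.033018 / 1.419785 = -0.0233.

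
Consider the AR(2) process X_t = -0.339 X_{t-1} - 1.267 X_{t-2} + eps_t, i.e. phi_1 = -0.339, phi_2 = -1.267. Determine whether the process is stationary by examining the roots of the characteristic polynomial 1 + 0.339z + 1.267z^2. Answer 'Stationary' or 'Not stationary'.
\text{Not stationary}

The AR(p) characteristic polynomial is P(z) = 1 + 0.339z + 1.267z^2.
Stationarity requires all roots to lie outside the unit circle, i.e. |z| > 1 for every root.
Set 1 + (0.339) z + (1.267) z^2 = 0, i.e. a z^2 + b z + c = 0 with a = 1.267, b = 0.339, c = 1.
Discriminant D = b^2 - 4ac = (0.339)^2 - 4*(1.267)*1 = 0.114921 - (5.068) = -4.953079.
D < 0, so the roots are the complex-conjugate pair z = (-b +/- i sqrt(-D)) / (2a) = -0.1338 +/- 0.8783i.
For a conjugate pair |z|^2 = z * conj(z) = (product of roots) = c/a = 1/(1.267) = 0.789266, so |z| = sqrt(0.789266) = 0.8884 for both roots.
Moduli of all roots: 0.8884, 0.8884.
All moduli strictly greater than 1? No.
Verdict: Not stationary.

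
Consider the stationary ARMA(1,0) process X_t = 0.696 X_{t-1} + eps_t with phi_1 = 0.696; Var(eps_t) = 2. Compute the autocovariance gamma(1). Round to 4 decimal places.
\gamma(1) = 2.6999

Multiply the model equation by X_{t-k} and take expectations. With theta_0 = psi_0 = 1 and psi_j the MA(infinity) weights, this gives
  gamma(k) - sum_i phi_i gamma(k-i) = c_k,
  c_k = sigma^2 * sum_{j=k..q} theta_j psi_{j-k}   (c_k = 0 for k > q),
using gamma(-m) = gamma(m).
Pure AR (q = 0): c_0 = sigma^2 = 2, c_k = 0 for k >= 1.
Equations for k = 0 and k = 1 (AR order 1):
  gamma(0) = phi_1 gamma(1) + c_0
  gamma(1) = phi_1 gamma(0) + c_1
Substituting the second into the first: gamma(0) (1 - phi_1^2) = c_0 + phi_1 c_1, so
  gamma(0) = c_0 / (1 - phi_1^2) = 2 / (1 - (0.696)^2) = 2 / 0.515584 = 3.879096.
  gamma(1) = phi_1 gamma(0) = (0.696)(3.879096) = 2.699851.
Therefore gamma(1) = 2.6999 (to 4 decimal places).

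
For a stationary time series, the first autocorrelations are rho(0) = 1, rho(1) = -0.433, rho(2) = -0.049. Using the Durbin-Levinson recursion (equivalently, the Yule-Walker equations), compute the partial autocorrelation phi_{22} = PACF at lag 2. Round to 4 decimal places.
\phi_{22} = -0.2911

The PACF at lag k is phi_{kk}, the last component of the solution
to the Yule-Walker system G_k phi = r_k where
  (G_k)_{ij} = rho(|i - j|), (r_k)_i = rho(i), i,j = 1..k.
Equivalently, Durbin-Levinson gives phi_{kk} iteratively:
  phi_{11} = rho(1)
  phi_{kk} = [rho(k) - sum_{j=1..k-1} phi_{k-1,j} rho(k-j)]
            / [1 - sum_{j=1..k-1} phi_{k-1,j} rho(j)],
  phi_{k,j} = phi_{k-1,j} - phi_{kk} phi_{k-1,k-j},  j = 1..k-1.
Step k = 1:
  phi_11 = rho(1) = -0.433.
Step k = 2:
  phi_22 = [rho(2) - phi_11 rho(1)] / [1 - phi_11 rho(1)] = [-0.049 - (-0.433)(-0.433)] / [1 - (-0.433)(-0.433)]
         = -0.236489 / 0.812511 = -0.2911.
Therefore phi_{22} = -0.2911.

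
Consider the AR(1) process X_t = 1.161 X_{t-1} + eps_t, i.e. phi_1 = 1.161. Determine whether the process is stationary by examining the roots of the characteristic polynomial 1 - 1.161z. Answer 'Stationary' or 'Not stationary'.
\text{Not stationary}

The AR(p) characteristic polynomial is P(z) = 1 - 1.161z.
Stationarity requires all roots to lie outside the unit circle, i.e. |z| > 1 for every root.
This is linear in z: 1 + (-1.161) z = 0  =>  z = -1/(-1.161) = 0.861326,  |z| = 0.861326.
Moduli of all roots: 0.8613.
All moduli strictly greater than 1? No.
Verdict: Not stationary.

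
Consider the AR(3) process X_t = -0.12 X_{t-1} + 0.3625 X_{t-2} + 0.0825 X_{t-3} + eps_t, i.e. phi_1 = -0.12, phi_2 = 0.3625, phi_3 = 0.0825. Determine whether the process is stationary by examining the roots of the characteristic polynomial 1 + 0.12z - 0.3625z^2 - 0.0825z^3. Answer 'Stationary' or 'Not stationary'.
\text{Stationary}

The AR(p) characteristic polynomial is P(z) = 1 + 0.12z - 0.3625z^2 - 0.0825z^3.
Stationarity requires all roots to lie outside the unit circle, i.e. |z| > 1 for every root.
Degree 3: look for a simple real root z0 first, then factor out (1 - z/z0) and solve the remaining quadratic.
Testing z0 = -4: P(-4) = 1 + (0.12)(-4) + (-0.3625)(-4)^2 + (-0.0825)(-4)^3
  = 1 + (-0.48) + (-5.8) + (5.28) = 0.  So z_0 = -4 is a root, |z_0| = 4.
Divide out the factor (1 + 0.25 z) = (1 - z/z0) (since 1/z0 = -0.25):
  P(z) = (1 + 0.25 z)(1 + (-0.13) z + (-0.33) z^2)
  [check: z-coef -0.13 - (-0.25) = 0.12; z^2-coef -0.33 - (-0.25)(-0.13) = -0.3625; z^3-coef -(-0.25)(-0.33) = -0.0825.]
Remaining roots from the quadratic factor 1 + (-0.13) z + (-0.33) z^2:
  Set 1 + (-0.13) z + (-0.33) z^2 = 0, i.e. a z^2 + b z + c = 0 with a = -0.33, b = -0.13, c = 1.
  Discriminant D = b^2 - 4ac = (-0.13)^2 - 4*(-0.33)*1 = 0.0169 - (-1.32) = 1.3369.
  D >= 0, so the roots are real: z = (-b +/- sqrt(D)) / (2a) = (0.13 +/- 1.156244) / (-0.66).
    z_1 = (0.13 + 1.156244) / (-0.66) = -1.9489,   |z_1| = 1.9489.
    z_2 = (0.13 - 1.156244) / (-0.66) = 1.5549,   |z_2| = 1.5549.
Moduli of all roots: 4.0000, 1.9489, 1.5549.
All moduli strictly greater than 1? Yes.
Verdict: Stationary.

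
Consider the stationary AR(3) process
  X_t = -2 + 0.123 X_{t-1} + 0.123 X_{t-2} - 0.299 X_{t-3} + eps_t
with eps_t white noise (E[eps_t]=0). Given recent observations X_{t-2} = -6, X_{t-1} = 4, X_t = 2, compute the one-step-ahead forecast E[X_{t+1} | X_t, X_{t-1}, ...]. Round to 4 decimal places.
E[X_{t+1} \mid \mathcal F_t] = 0.5320

For an AR(p) model X_t = c + sum_i phi_i X_{t-i} + eps_t, the
one-step-ahead conditional mean is
  E[X_{t+1} | X_t, ...] = c + sum_i phi_i X_{t+1-i}.
Substitute known values:
  E[X_{t+1} | ...] = -2 + (0.123) * (2) + (0.123) * (4) + (-0.299) * (-6)
                   = 0.5320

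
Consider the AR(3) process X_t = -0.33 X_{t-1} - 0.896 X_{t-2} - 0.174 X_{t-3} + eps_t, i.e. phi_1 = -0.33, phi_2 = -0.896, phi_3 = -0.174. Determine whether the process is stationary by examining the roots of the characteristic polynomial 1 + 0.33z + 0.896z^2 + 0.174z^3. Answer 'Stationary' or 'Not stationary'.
\text{Stationary}

The AR(p) characteristic polynomial is P(z) = 1 + 0.33z + 0.896z^2 + 0.174z^3.
Stationarity requires all roots to lie outside the unit circle, i.e. |z| > 1 for every root.
Degree 3: look for a simple real root z0 first, then factor out (1 - z/z0) and solve the remaining quadratic.
Testing z0 = -5: P(-5) = 1 + (0.33)(-5) + (0.896)(-5)^2 + (0.174)(-5)^3
  = 1 + (-1.65) + (22.4) + (-21.75) = 0.  So z_0 = -5 is a root, |z_0| = 5.
Divide out the factor (1 + 0.2 z) = (1 - z/z0) (since 1/z0 = -0.2):
  P(z) = (1 + 0.2 z)(1 + (0.13) z + (0.87) z^2)
  [check: z-coef 0.13 - (-0.2) = 0.33; z^2-coef 0.87 - (-0.2)(0.13) = 0.896; z^3-coef -(-0.2)(0.87) = 0.174.]
Remaining roots from the quadratic factor 1 + (0.13) z + (0.87) z^2:
  Set 1 + (0.13) z + (0.87) z^2 = 0, i.e. a z^2 + b z + c = 0 with a = 0.87, b = 0.13, c = 1.
  Discriminant D = b^2 - 4ac = (0.13)^2 - 4*(0.87)*1 = 0.0169 - (3.48) = -3.4631.
  D < 0, so the roots are the complex-conjugate pair z = (-b +/- i sqrt(-D)) / (2a) = -0.0747 +/- 1.0695i.
  For a conjugate pair |z|^2 = z * conj(z) = (product of roots) = c/a = 1/(0.87) = 1.149425, so |z| = sqrt(1.149425) = 1.0721 for both roots.
Moduli of all roots: 5.0000, 1.0721, 1.0721.
All moduli strictly greater than 1? Yes.
Verdict: Stationary.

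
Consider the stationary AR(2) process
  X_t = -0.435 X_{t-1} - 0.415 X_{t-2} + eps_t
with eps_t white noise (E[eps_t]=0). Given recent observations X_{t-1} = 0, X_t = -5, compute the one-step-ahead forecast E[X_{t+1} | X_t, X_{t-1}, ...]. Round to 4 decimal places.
E[X_{t+1} \mid \mathcal F_t] = 2.1750

For an AR(p) model X_t = c + sum_i phi_i X_{t-i} + eps_t, the
one-step-ahead conditional mean is
  E[X_{t+1} | X_t, ...] = c + sum_i phi_i X_{t+1-i}.
Substitute known values:
  E[X_{t+1} | ...] = (-0.435) * (-5) + (-0.415) * (0)
                   = 2.1750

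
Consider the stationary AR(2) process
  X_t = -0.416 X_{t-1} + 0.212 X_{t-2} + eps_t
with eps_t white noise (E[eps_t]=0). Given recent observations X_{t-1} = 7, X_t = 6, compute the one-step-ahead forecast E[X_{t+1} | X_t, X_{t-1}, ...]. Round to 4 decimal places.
E[X_{t+1} \mid \mathcal F_t] = -1.0120

For an AR(p) model X_t = c + sum_i phi_i X_{t-i} + eps_t, the
one-step-ahead conditional mean is
  E[X_{t+1} | X_t, ...] = c + sum_i phi_i X_{t+1-i}.
Substitute known values:
  E[X_{t+1} | ...] = (-0.416) * (6) + (0.212) * (7)
                   = -1.0120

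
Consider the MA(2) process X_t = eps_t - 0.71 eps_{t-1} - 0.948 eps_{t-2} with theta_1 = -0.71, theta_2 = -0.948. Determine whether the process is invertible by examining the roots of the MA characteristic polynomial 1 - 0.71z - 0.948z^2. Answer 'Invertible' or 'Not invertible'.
\text{Not invertible}

The MA(q) characteristic polynomial is P(z) = 1 - 0.71z - 0.948z^2.
Invertibility requires all roots to lie outside the unit circle, i.e. |z| > 1 for every root.
Set 1 + (-0.71) z + (-0.948) z^2 = 0, i.e. a z^2 + b z + c = 0 with a = -0.948, b = -0.71, c = 1.
Discriminant D = b^2 - 4ac = (-0.71)^2 - 4*(-0.948)*1 = 0.5041 - (-3.792) = 4.2961.
D >= 0, so the roots are real: z = (-b +/- sqrt(D)) / (2a) = (0.71 +/- 2.072704) / (-1.896).
  z_1 = (0.71 + 2.072704) / (-1.896) = -1.4677,   |z_1| = 1.4677.
  z_2 = (0.71 - 2.072704) / (-1.896) = 0.7187,   |z_2| = 0.7187.
Moduli of all roots: 1.4677, 0.7187.
All moduli strictly greater than 1? No.
Verdict: Not invertible.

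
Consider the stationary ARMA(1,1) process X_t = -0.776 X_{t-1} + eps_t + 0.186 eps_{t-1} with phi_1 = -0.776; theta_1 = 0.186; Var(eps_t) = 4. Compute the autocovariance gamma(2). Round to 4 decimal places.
\gamma(2) = 3.9390

Multiply the model equation by X_{t-k} and take expectations. With theta_0 = psi_0 = 1 and psi_j the MA(infinity) weights, this gives
  gamma(k) - sum_i phi_i gamma(k-i) = c_k,
  c_k = sigma^2 * sum_{j=k..q} theta_j psi_{j-k}   (c_k = 0 for k > q),
using gamma(-m) = gamma(m).
psi-weights needed (psi_j = theta_j + sum_i phi_i psi_{j-i}):
  psi_1 = theta_1 + phi_1 = 0.186 + (-0.776) = -0.59
Right-hand sides:
  c_0 = sigma^2 (1 + theta_1 psi_1) = 4 * (1 + (0.186)(-0.59)) = 4 * 0.89026 = 3.56104
  c_1 = sigma^2 theta_1 = 4 * (0.186) = 0.744
  c_2 = 0
Equations for k = 0 and k = 1 (AR order 1):
  gamma(0) = phi_1 gamma(1) + c_0
  gamma(1) = phi_1 gamma(0) + c_1
Substituting the second into the first: gamma(0) (1 - phi_1^2) = c_0 + phi_1 c_1, so
  gamma(0) = (c_0 + phi_1 c_1) / (1 - phi_1^2) = (3.56104 + (-0.776)(0.744)) / (1 - (-0.776)^2) = 2.983696 / 0.397824 = 7.50004.
  gamma(1) = phi_1 gamma(0) + c_1 = (-0.776)(7.50004) + (0.744) = -5.076031.
For k = 2 (> q): gamma(2) = phi_1 gamma(1) = (-0.776)(-5.076031) = 3.939.
Therefore gamma(2) = 3.9390 (to 4 decimal places).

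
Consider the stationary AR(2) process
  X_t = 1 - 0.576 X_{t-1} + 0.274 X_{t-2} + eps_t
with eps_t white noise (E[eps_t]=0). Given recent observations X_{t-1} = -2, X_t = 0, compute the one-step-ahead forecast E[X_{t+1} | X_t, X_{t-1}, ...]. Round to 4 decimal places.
E[X_{t+1} \mid \mathcal F_t] = 0.4520

For an AR(p) model X_t = c + sum_i phi_i X_{t-i} + eps_t, the
one-step-ahead conditional mean is
  E[X_{t+1} | X_t, ...] = c + sum_i phi_i X_{t+1-i}.
Substitute known values:
  E[X_{t+1} | ...] = 1 + (-0.576) * (0) + (0.274) * (-2)
                   = 0.4520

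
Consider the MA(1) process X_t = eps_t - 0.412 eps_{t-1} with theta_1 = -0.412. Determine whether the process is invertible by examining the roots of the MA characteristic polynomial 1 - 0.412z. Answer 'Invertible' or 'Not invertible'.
\text{Invertible}

The MA(q) characteristic polynomial is P(z) = 1 - 0.412z.
Invertibility requires all roots to lie outside the unit circle, i.e. |z| > 1 for every root.
This is linear in z: 1 + (-0.412) z = 0  =>  z = -1/(-0.412) = 2.427184,  |z| = 2.427184.
Moduli of all roots: 2.4272.
All moduli strictly greater than 1? Yes.
Verdict: Invertible.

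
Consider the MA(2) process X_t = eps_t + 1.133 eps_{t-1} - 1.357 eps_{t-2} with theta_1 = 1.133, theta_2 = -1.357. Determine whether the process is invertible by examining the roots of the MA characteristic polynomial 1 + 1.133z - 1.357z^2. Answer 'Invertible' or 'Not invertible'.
\text{Not invertible}

The MA(q) characteristic polynomial is P(z) = 1 + 1.133z - 1.357z^2.
Invertibility requires all roots to lie outside the unit circle, i.e. |z| > 1 for every root.
Set 1 + (1.133) z + (-1.357) z^2 = 0, i.e. a z^2 + b z + c = 0 with a = -1.357, b = 1.133, c = 1.
Discriminant D = b^2 - 4ac = (1.133)^2 - 4*(-1.357)*1 = 1.283689 - (-5.428) = 6.711689.
D >= 0, so the roots are real: z = (-b +/- sqrt(D)) / (2a) = (-1.133 +/- 2.590693) / (-2.714).
  z_1 = (-1.133 + 2.590693) / (-2.714) = -0.5371,   |z_1| = 0.5371.
  z_2 = (-1.133 - 2.590693) / (-2.714) = 1.372,   |z_2| = 1.372.
Moduli of all roots: 0.5371, 1.3720.
All moduli strictly greater than 1? No.
Verdict: Not invertible.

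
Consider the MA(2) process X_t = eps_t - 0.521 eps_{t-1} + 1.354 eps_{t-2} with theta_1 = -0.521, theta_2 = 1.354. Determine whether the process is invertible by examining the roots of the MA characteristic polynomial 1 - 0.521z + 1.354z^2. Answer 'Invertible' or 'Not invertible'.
\text{Not invertible}

The MA(q) characteristic polynomial is P(z) = 1 - 0.521z + 1.354z^2.
Invertibility requires all roots to lie outside the unit circle, i.e. |z| > 1 for every root.
Set 1 + (-0.521) z + (1.354) z^2 = 0, i.e. a z^2 + b z + c = 0 with a = 1.354, b = -0.521, c = 1.
Discriminant D = b^2 - 4ac = (-0.521)^2 - 4*(1.354)*1 = 0.271441 - (5.416) = -5.144559.
D < 0, so the roots are the complex-conjugate pair z = (-b +/- i sqrt(-D)) / (2a) = 0.1924 +/- 0.8376i.
For a conjugate pair |z|^2 = z * conj(z) = (product of roots) = c/a = 1/(1.354) = 0.738552, so |z| = sqrt(0.738552) = 0.8594 for both roots.
Moduli of all roots: 0.8594, 0.8594.
All moduli strictly greater than 1? No.
Verdict: Not invertible.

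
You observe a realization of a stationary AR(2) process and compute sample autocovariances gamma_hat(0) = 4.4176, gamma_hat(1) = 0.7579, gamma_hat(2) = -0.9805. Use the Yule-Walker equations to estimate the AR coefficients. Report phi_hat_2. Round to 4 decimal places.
\hat\phi_{2} = -0.2590

The Yule-Walker equations for an AR(p) process read, in matrix form,
  Gamma_p phi = r_p,   with   (Gamma_p)_{ij} = gamma(|i - j|),
                       (r_p)_i = gamma(i),   i,j = 1..p.
Substitute the sample gammas (Toeplitz matrix and right-hand side of size 2):
  Gamma_p = [[4.4176, 0.7579], [0.7579, 4.4176]]
  r_p     = [0.7579, -0.9805]
Written out:
  4.4176 phi_1 + 0.7579 phi_2 = 0.7579
  0.7579 phi_1 + 4.4176 phi_2 = -0.9805
Solve by Cramer's rule:
  det = gamma(0)^2 - gamma(1)^2 = (4.4176)^2 - (0.7579)^2 = 19.51518976 - 0.57441241 = 18.94077735
  phi_hat_1 = [gamma(1) gamma(0) - gamma(1) gamma(2)] / det = [(0.7579)(4.4176) - (0.7579)(-0.9805)] / 18.94077735 = 4.09121999 / 18.94077735 = 0.216
  phi_hat_2 = [gamma(0) gamma(2) - gamma(1)^2] / det = [(4.4176)(-0.9805) - (0.7579)^2] / 18.94077735 = -4.90586921 / 18.94077735 = -0.259
So phi_hat = [0.2160, -0.2590].
Therefore phi_hat_2 = -0.2590.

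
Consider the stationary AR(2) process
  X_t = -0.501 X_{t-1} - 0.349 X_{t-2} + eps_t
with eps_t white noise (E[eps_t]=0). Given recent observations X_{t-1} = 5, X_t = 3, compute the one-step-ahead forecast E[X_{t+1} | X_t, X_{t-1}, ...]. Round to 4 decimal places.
E[X_{t+1} \mid \mathcal F_t] = -3.2480

For an AR(p) model X_t = c + sum_i phi_i X_{t-i} + eps_t, the
one-step-ahead conditional mean is
  E[X_{t+1} | X_t, ...] = c + sum_i phi_i X_{t+1-i}.
Substitute known values:
  E[X_{t+1} | ...] = (-0.501) * (3) + (-0.349) * (5)
                   = -3.2480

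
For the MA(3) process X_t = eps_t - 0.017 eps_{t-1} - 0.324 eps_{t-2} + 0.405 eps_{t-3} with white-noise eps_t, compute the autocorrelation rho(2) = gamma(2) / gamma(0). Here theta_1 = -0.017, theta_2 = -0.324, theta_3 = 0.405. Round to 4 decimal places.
\rho(2) = -0.2607

For an MA(q) process with theta_0 = 1, the autocovariance is
  gamma(k) = sigma^2 * sum_{i=0..q-k} theta_i * theta_{i+k},
and rho(k) = gamma(k) / gamma(0). Sigma^2 cancels.
  numerator   = (1)*(-0.324) + (-0.017)*(0.405) = -0.330885.
  denominator = (1)^2 + (-0.017)^2 + (-0.324)^2 + (0.405)^2 = 1.26929.
  rho(2) = -0.330885 / 1.26929 = -0.2607.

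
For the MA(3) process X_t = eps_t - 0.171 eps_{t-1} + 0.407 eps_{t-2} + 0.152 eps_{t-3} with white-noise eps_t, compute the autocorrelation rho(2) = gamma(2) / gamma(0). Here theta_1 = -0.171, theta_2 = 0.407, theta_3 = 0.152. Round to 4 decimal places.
\rho(2) = 0.3128

For an MA(q) process with theta_0 = 1, the autocovariance is
  gamma(k) = sigma^2 * sum_{i=0..q-k} theta_i * theta_{i+k},
and rho(k) = gamma(k) / gamma(0). Sigma^2 cancels.
  numerator   = (1)*(0.407) + (-0.171)*(0.152) = 0.381008.
  denominator = (1)^2 + (-0.171)^2 + (0.407)^2 + (0.152)^2 = 1.217994.
  rho(2) = 0.381008 / 1.217994 = 0.3128.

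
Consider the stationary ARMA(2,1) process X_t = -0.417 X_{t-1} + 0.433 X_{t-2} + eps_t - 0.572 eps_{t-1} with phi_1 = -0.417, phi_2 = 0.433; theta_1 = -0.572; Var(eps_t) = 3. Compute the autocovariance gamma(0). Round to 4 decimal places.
\gamma(0) = 17.4397

Multiply the model equation by X_{t-k} and take expectations. With theta_0 = psi_0 = 1 and psi_j the MA(infinity) weights, this gives
  gamma(k) - sum_i phi_i gamma(k-i) = c_k,
  c_k = sigma^2 * sum_{j=k..q} theta_j psi_{j-k}   (c_k = 0 for k > q),
using gamma(-m) = gamma(m).
psi-weights needed (psi_j = theta_j + sum_i phi_i psi_{j-i}):
  psi_1 = theta_1 + phi_1 = -0.572 + (-0.417) = -0.989
Right-hand sides:
  c_0 = sigma^2 (1 + theta_1 psi_1) = 3 * (1 + (-0.572)(-0.989)) = 3 * 1.565708 = 4.697124
  c_1 = sigma^2 theta_1 = 3 * (-0.572) = -1.716
  c_2 = 0
Equations for k = 0, 1, 2 (AR order 2, c_2 = 0):
  (E0) gamma(0) = phi_1 gamma(1) + phi_2 gamma(2) + c_0
  (E1) gamma(1) = phi_1 gamma(0) + phi_2 gamma(1) + c_1
  (E2) gamma(2) = phi_1 gamma(1) + phi_2 gamma(0)
From (E1): gamma(1) = A gamma(0) + B with
  A = phi_1 / (1 - phi_2) = -0.417 / 0.567 = -0.73545,   B = c_1 / (1 - phi_2) = -1.716 / 0.567 = -3.026455.
Insert (E2) into (E0): gamma(0) (1 - phi_2^2) = phi_1 (1 + phi_2) gamma(1) + c_0.
  phi_1 (1 + phi_2) = (-0.417)(1.433) = -0.597561,   1 - phi_2^2 = 0.812511.
Replace gamma(1) by A gamma(0) + B and collect gamma(0):
  gamma(0) [0.812511 - (-0.597561)(-0.73545)] = (-0.597561)(-3.026455) + 4.697124
  gamma(0) * 0.373035 = 6.505615
  gamma(0) = 6.505615 / 0.373035 = 17.439696.
Therefore gamma(0) = 17.4397 (to 4 decimal places).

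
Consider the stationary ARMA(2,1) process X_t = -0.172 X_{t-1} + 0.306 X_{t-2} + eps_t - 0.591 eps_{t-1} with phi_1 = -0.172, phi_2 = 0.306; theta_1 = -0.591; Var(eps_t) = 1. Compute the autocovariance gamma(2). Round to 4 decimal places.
\gamma(2) = 0.8195

Multiply the model equation by X_{t-k} and take expectations. With theta_0 = psi_0 = 1 and psi_j the MA(infinity) weights, this gives
  gamma(k) - sum_i phi_i gamma(k-i) = c_k,
  c_k = sigma^2 * sum_{j=k..q} theta_j psi_{j-k}   (c_k = 0 for k > q),
using gamma(-m) = gamma(m).
psi-weights needed (psi_j = theta_j + sum_i phi_i psi_{j-i}):
  psi_1 = theta_1 + phi_1 = -0.591 + (-0.172) = -0.763
Right-hand sides:
  c_0 = sigma^2 (1 + theta_1 psi_1) = 1 * (1 + (-0.591)(-0.763)) = 1 * 1.450933 = 1.450933
  c_1 = sigma^2 theta_1 = 1 * (-0.591) = -0.591
  c_2 = 0
Equations for k = 0, 1, 2 (AR order 2, c_2 = 0):
  (E0) gamma(0) = phi_1 gamma(1) + phi_2 gamma(2) + c_0
  (E1) gamma(1) = phi_1 gamma(0) + phi_2 gamma(1) + c_1
  (E2) gamma(2) = phi_1 gamma(1) + phi_2 gamma(0)
From (E1): gamma(1) = A gamma(0) + B with
  A = phi_1 / (1 - phi_2) = -0.172 / 0.694 = -0.247839,   B = c_1 / (1 - phi_2) = -0.591 / 0.694 = -0.851585.
Insert (E2) into (E0): gamma(0) (1 - phi_2^2) = phi_1 (1 + phi_2) gamma(1) + c_0.
  phi_1 (1 + phi_2) = (-0.172)(1.306) = -0.224632,   1 - phi_2^2 = 0.906364.
Replace gamma(1) by A gamma(0) + B and collect gamma(0):
  gamma(0) [0.906364 - (-0.224632)(-0.247839)] = (-0.224632)(-0.851585) + 1.450933
  gamma(0) * 0.850692 = 1.642226
  gamma(0) = 1.642226 / 0.850692 = 1.93046.
  gamma(1) = A gamma(0) + B = (-0.247839)(1.93046) + (-0.851585) = -1.330028.
  gamma(2) = phi_1 gamma(1) + phi_2 gamma(0) = (-0.172)(-1.330028) + (0.306)(1.93046) = 0.819486.
Therefore gamma(2) = 0.8195 (to 4 decimal places).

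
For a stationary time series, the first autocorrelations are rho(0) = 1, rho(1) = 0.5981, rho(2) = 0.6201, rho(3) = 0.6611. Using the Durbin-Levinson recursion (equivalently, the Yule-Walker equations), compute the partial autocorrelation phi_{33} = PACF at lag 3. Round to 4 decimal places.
\phi_{33} = 0.3689

The PACF at lag k is phi_{kk}, the last component of the solution
to the Yule-Walker system G_k phi = r_k where
  (G_k)_{ij} = rho(|i - j|), (r_k)_i = rho(i), i,j = 1..k.
Equivalently, Durbin-Levinson gives phi_{kk} iteratively:
  phi_{11} = rho(1)
  phi_{kk} = [rho(k) - sum_{j=1..k-1} phi_{k-1,j} rho(k-j)]
            / [1 - sum_{j=1..k-1} phi_{k-1,j} rho(j)],
  phi_{k,j} = phi_{k-1,j} - phi_{kk} phi_{k-1,k-j},  j = 1..k-1.
Step k = 1:
  phi_11 = rho(1) = 0.5981.
Step k = 2:
  phi_22 = [rho(2) - phi_11 rho(1)] / [1 - phi_11 rho(1)] = [0.6201 - (0.5981)(0.5981)] / [1 - (0.5981)(0.5981)]
         = 0.26237639 / 0.64227639 = 0.40851.
  Update: phi_21 = phi_11 - phi_22 phi_11 = 0.5981 - (0.40851)(0.5981) = 0.35377.
Step k = 3:
  phi_33 = [rho(3) - phi_21 rho(2) - phi_22 rho(1)] / [1 - phi_21 rho(1) - phi_22 rho(2)]
    numerator   = 0.6611 - (0.35377)(0.6201) - (0.40851)(0.5981) = 0.19739727
    denominator = 1 - (0.35377)(0.5981) - (0.40851)(0.6201) = 0.53509299
  phi_33 = 0.19739727 / 0.53509299 = 0.3689.
Therefore phi_{33} = 0.3689.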